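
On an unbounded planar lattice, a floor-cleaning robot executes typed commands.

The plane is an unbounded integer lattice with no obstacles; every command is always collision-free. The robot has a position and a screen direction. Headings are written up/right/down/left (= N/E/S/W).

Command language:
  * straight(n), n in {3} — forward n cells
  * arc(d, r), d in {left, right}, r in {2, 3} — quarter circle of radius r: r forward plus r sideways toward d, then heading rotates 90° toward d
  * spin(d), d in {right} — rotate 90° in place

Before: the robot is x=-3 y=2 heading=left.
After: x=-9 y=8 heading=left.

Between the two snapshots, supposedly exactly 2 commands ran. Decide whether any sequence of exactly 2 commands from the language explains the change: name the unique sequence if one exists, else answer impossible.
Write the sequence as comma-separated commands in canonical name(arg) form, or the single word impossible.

arc(right, 3), arc(left, 3)

key: order matters: swapping arc(right, 3) and arc(left, 3) lands elsewhere
begin: x=-3 y=2 heading=left
t=1 arc(right, 3) ⇒ x=-6 y=5 heading=up
t=2 arc(left, 3) ⇒ x=-9 y=8 heading=left
uniquely the one of 36 2-step routes that fits.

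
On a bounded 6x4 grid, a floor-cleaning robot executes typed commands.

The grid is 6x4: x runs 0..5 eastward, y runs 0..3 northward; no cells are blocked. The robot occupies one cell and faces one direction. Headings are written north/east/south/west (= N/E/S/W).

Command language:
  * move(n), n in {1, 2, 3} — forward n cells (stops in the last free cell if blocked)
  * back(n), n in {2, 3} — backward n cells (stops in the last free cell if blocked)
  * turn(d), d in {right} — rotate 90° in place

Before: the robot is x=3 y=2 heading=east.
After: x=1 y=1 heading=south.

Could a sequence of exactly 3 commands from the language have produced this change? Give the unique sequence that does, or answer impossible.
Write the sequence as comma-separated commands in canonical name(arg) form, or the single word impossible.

back(2), turn(right), move(1)

key: position moved to (1,1) AND the heading swung to S — translation plus rotation needed
t0: x=3 y=2 heading=east
1. back(2) → x=1 y=2 heading=east
2. turn(right) → x=1 y=2 heading=south
3. move(1) → x=1 y=1 heading=south
no rival 3-sequence matches.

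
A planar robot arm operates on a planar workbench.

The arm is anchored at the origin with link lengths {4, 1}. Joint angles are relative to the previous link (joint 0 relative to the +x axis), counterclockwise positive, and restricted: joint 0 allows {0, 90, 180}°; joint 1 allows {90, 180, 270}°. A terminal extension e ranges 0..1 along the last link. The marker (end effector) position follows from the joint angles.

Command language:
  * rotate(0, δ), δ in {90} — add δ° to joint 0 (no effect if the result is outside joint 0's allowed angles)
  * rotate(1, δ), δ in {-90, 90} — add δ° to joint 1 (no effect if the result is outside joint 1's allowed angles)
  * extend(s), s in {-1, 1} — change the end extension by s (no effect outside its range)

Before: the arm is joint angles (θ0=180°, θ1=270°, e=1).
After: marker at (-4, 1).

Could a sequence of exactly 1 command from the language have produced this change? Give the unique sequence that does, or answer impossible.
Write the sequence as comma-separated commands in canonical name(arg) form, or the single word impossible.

initial: joint angles (θ0=180°, θ1=270°, e=1)
1. extend(-1) → joint angles (θ0=180°, θ1=270°, e=0)
all 5 alternatives checked — unique.

extend(-1)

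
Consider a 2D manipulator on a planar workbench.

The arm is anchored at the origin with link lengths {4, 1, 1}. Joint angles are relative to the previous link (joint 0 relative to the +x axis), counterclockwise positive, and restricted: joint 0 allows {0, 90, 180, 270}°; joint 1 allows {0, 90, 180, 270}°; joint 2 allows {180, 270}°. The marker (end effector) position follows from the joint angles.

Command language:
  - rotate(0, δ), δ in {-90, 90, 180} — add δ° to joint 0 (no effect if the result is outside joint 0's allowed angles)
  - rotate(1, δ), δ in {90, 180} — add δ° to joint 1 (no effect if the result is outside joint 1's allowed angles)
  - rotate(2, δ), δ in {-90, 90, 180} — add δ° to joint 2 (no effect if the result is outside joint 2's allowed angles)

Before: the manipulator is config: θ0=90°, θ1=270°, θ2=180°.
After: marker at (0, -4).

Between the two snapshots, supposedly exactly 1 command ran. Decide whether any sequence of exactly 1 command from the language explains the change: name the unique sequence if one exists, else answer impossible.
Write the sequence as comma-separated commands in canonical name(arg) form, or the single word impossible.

from: config: θ0=90°, θ1=270°, θ2=180°
1. rotate(0, 180) → config: θ0=270°, θ1=270°, θ2=180°
all 8 alternatives checked — unique.

rotate(0, 180)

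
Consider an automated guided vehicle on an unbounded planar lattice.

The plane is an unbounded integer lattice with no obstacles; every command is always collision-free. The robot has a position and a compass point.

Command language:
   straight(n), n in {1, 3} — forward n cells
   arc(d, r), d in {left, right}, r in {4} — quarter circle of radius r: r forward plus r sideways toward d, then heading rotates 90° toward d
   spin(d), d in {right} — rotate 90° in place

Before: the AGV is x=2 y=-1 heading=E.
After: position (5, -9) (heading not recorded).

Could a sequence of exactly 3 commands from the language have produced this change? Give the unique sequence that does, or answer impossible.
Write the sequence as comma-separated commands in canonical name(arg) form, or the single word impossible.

key: order matters: swapping straight(3) and arc(right, 4) lands elsewhere
start: x=2 y=-1 heading=E
t=1 straight(3) ⇒ x=5 y=-1 heading=E
t=2 arc(right, 4) ⇒ x=9 y=-5 heading=S
t=3 arc(right, 4) ⇒ x=5 y=-9 heading=W
no other 3-command option fits: unique.

straight(3), arc(right, 4), arc(right, 4)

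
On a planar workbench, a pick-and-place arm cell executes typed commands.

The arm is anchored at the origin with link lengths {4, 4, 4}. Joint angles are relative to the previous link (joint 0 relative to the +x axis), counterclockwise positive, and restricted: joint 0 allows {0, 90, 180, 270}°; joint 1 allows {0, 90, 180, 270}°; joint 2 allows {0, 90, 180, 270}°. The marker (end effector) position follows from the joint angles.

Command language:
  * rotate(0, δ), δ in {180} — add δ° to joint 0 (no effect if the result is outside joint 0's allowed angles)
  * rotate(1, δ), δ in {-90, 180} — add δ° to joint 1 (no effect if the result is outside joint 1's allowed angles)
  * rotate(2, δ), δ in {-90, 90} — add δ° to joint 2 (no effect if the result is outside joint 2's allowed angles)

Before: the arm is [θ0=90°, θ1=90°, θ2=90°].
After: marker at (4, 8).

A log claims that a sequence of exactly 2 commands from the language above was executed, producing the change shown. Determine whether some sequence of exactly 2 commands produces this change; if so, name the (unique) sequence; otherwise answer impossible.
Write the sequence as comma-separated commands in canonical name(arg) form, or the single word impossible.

from: [θ0=90°, θ1=90°, θ2=90°]
1. rotate(1, -90) → [θ0=90°, θ1=0°, θ2=90°]
2. rotate(1, -90) → [θ0=90°, θ1=270°, θ2=90°]
no other 2-command option fits: unique.

rotate(1, -90), rotate(1, -90)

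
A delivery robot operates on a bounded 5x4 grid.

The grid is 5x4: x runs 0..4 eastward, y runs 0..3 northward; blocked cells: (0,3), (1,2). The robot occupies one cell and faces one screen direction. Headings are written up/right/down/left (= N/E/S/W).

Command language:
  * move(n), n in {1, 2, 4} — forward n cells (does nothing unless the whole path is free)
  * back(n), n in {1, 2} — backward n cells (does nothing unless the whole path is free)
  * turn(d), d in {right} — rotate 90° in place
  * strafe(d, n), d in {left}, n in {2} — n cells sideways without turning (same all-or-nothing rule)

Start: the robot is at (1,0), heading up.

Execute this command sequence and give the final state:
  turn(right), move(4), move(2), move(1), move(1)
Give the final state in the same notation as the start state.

at (4,0), heading right

initial: at (1,0), heading up
[1] after turn(right): at (1,0), heading right
[2] after move(4): at (1,0), heading right
[3] after move(2): at (3,0), heading right
[4] after move(1): at (4,0), heading right
[5] after move(1): at (4,0), heading right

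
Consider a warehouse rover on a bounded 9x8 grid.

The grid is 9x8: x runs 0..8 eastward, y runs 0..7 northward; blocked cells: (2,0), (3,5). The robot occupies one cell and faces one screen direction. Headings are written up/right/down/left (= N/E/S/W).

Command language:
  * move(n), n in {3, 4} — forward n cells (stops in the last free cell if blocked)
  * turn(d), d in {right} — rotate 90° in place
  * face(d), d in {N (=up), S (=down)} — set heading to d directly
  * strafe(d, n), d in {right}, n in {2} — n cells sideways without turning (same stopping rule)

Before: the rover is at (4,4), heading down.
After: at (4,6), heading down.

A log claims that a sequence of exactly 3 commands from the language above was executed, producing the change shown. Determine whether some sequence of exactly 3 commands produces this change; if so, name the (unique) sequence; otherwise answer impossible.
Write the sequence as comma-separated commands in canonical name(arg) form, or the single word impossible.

turn(right), strafe(right, 2), face(S)

key: running face(S) before turn(right) would end elsewhere — order is forced
initial: at (4,4), heading down
t=1 turn(right) ⇒ at (4,4), heading left
t=2 strafe(right, 2) ⇒ at (4,6), heading left
t=3 face(S) ⇒ at (4,6), heading down
no other 3-command option fits: unique.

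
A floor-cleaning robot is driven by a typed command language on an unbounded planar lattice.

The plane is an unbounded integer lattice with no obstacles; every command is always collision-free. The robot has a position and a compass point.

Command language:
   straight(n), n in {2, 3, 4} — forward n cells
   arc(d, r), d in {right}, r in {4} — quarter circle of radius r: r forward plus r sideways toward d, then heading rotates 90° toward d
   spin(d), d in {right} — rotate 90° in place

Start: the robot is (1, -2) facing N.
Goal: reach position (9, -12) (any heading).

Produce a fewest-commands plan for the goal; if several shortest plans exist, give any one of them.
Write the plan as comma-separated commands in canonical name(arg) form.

spin(right), straight(4), arc(right, 4), straight(2), straight(4)

from: (1, -2) facing N
step 1 (spin(right)): (1, -2) facing E
step 2 (straight(4)): (5, -2) facing E
step 3 (arc(right, 4)): (9, -6) facing S
step 4 (straight(2)): (9, -8) facing S
step 5 (straight(4)): (9, -12) facing S
nothing shorter than 5 reaches the goal.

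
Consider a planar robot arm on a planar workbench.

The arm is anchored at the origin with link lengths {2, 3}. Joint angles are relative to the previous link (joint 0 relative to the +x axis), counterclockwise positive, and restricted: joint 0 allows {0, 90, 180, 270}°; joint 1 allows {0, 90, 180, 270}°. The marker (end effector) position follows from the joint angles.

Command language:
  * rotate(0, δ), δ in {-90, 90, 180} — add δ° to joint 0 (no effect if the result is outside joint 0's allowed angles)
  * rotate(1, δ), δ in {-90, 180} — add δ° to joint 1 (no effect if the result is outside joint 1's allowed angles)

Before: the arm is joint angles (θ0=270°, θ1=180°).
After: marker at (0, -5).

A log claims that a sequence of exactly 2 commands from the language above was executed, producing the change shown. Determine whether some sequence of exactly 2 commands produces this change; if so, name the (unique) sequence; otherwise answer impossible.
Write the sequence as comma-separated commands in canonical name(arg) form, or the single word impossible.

initial: joint angles (θ0=270°, θ1=180°)
t=1 rotate(1, -90) ⇒ joint angles (θ0=270°, θ1=90°)
t=2 rotate(1, -90) ⇒ joint angles (θ0=270°, θ1=0°)
no other 2-command option fits: unique.

rotate(1, -90), rotate(1, -90)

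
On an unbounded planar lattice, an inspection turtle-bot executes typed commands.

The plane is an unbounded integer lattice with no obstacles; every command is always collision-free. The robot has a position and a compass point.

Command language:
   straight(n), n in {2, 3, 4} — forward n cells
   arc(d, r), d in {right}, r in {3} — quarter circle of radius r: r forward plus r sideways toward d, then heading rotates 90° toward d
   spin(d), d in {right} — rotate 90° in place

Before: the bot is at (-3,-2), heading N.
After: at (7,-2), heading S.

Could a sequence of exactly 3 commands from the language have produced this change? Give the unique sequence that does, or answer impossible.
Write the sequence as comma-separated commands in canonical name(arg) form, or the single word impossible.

arc(right, 3), straight(4), arc(right, 3)

key: cell and facing (now S) both changed — the 3 commands mix motion and turning
begin: at (-3,-2), heading N
step 1 (arc(right, 3)): at (0,1), heading E
step 2 (straight(4)): at (4,1), heading E
step 3 (arc(right, 3)): at (7,-2), heading S
all 125 alternatives checked — unique.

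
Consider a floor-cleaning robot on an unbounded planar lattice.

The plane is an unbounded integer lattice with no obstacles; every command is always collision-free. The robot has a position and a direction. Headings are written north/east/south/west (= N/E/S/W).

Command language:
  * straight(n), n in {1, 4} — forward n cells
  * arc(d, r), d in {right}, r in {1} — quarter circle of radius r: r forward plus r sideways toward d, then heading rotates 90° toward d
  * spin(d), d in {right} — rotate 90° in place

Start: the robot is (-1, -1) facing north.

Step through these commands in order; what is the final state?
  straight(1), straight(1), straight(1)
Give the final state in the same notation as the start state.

t0: (-1, -1) facing north
t=1 straight(1) ⇒ (-1, 0) facing north
t=2 straight(1) ⇒ (-1, 1) facing north
t=3 straight(1) ⇒ (-1, 2) facing north

(-1, 2) facing north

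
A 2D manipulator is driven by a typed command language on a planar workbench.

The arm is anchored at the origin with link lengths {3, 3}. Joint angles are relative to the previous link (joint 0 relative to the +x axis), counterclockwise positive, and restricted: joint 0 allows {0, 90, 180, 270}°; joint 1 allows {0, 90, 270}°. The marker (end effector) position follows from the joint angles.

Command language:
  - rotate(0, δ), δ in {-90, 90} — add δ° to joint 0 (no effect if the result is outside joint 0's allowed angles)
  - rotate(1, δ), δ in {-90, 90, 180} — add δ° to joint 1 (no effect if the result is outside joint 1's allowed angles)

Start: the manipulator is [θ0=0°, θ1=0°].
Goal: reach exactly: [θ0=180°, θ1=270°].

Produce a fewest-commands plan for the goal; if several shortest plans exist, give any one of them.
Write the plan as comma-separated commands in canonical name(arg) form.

rotate(1, -90), rotate(0, 90), rotate(0, 90)

initial: [θ0=0°, θ1=0°]
step 1 (rotate(1, -90)): [θ0=0°, θ1=270°]
step 2 (rotate(0, 90)): [θ0=90°, θ1=270°]
step 3 (rotate(0, 90)): [θ0=180°, θ1=270°]
minimal: 3 command(s), checked below 3.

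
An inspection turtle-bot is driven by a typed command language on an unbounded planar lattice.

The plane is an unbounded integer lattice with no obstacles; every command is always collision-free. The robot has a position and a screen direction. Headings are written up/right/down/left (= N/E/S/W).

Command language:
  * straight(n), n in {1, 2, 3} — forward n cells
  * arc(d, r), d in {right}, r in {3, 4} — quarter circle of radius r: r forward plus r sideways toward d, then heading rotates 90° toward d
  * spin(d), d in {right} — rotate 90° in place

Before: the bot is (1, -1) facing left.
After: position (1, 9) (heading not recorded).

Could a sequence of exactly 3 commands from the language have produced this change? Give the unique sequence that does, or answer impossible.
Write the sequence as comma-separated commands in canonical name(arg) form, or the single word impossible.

start: (1, -1) facing left
t=1 arc(right, 4) ⇒ (-3, 3) facing up
t=2 straight(2) ⇒ (-3, 5) facing up
t=3 arc(right, 4) ⇒ (1, 9) facing right
no rival 3-sequence matches.

arc(right, 4), straight(2), arc(right, 4)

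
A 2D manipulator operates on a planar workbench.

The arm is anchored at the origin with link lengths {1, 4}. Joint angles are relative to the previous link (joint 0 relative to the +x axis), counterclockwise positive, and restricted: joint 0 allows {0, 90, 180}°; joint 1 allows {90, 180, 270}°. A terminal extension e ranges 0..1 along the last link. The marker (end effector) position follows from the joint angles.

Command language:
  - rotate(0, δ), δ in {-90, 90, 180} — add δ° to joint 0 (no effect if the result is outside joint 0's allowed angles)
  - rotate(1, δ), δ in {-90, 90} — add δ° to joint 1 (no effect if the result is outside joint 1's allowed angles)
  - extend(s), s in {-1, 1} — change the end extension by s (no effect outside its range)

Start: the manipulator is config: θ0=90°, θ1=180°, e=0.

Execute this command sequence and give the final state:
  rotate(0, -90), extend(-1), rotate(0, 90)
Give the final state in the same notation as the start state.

config: θ0=90°, θ1=180°, e=0

t0: config: θ0=90°, θ1=180°, e=0
t=1 rotate(0, -90) ⇒ config: θ0=0°, θ1=180°, e=0
t=2 extend(-1) ⇒ config: θ0=0°, θ1=180°, e=0
t=3 rotate(0, 90) ⇒ config: θ0=90°, θ1=180°, e=0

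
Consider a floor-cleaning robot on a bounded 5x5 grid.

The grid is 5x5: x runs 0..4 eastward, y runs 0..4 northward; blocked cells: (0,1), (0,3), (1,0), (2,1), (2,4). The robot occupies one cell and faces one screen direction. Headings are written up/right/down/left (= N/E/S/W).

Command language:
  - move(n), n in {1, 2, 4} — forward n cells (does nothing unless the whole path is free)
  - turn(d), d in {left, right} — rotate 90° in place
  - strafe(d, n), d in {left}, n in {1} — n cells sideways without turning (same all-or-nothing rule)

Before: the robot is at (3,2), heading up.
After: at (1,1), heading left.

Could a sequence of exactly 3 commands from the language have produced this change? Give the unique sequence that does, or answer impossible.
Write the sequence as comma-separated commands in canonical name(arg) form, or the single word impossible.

turn(left), move(2), strafe(left, 1)

key: order matters: swapping turn(left) and strafe(left, 1) lands elsewhere
begin: at (3,2), heading up
step 1 (turn(left)): at (3,2), heading left
step 2 (move(2)): at (1,2), heading left
step 3 (strafe(left, 1)): at (1,1), heading left
no other 3-command option fits: unique.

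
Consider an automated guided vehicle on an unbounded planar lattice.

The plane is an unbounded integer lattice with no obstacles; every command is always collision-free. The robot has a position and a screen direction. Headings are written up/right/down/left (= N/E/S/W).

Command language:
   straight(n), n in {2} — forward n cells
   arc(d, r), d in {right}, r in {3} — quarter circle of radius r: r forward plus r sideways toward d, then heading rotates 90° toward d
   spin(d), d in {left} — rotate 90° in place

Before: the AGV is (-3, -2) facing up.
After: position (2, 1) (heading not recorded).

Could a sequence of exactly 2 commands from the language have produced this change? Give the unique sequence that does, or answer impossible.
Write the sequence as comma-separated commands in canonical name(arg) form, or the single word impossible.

arc(right, 3), straight(2)

key: order matters: swapping arc(right, 3) and straight(2) lands elsewhere
t0: (-3, -2) facing up
step 1 (arc(right, 3)): (0, 1) facing right
step 2 (straight(2)): (2, 1) facing right
uniquely the one of 9 2-step routes that fits.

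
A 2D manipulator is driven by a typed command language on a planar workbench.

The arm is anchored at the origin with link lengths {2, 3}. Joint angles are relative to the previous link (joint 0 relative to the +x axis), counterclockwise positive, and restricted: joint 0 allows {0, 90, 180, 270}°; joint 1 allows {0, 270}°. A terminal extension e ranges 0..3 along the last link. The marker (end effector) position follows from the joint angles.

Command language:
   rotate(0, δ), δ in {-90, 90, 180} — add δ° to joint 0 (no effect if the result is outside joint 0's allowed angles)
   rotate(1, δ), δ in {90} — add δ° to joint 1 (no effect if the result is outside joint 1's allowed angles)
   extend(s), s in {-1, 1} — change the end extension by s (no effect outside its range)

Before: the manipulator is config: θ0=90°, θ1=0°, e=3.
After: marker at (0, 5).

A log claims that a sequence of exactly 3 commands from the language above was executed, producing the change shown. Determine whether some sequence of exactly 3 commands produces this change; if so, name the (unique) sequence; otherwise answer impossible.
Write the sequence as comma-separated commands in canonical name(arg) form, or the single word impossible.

extend(-1), extend(-1), extend(-1)

begin: config: θ0=90°, θ1=0°, e=3
[1] after extend(-1): config: θ0=90°, θ1=0°, e=2
[2] after extend(-1): config: θ0=90°, θ1=0°, e=1
[3] after extend(-1): config: θ0=90°, θ1=0°, e=0
uniquely the one of 216 3-step routes that fits.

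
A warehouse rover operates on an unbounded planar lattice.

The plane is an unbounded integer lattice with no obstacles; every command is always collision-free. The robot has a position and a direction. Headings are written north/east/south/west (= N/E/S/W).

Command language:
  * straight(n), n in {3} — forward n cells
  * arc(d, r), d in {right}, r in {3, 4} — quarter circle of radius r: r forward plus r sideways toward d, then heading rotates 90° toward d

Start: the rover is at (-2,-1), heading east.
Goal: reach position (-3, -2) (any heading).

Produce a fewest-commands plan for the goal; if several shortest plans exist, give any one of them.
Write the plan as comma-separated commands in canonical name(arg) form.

initial: at (-2,-1), heading east
step 1 (arc(right, 3)): at (1,-4), heading south
step 2 (arc(right, 4)): at (-3,-8), heading west
step 3 (arc(right, 3)): at (-6,-5), heading north
step 4 (arc(right, 3)): at (-3,-2), heading east
shorter routes all fall short; 4 is best.

arc(right, 3), arc(right, 4), arc(right, 3), arc(right, 3)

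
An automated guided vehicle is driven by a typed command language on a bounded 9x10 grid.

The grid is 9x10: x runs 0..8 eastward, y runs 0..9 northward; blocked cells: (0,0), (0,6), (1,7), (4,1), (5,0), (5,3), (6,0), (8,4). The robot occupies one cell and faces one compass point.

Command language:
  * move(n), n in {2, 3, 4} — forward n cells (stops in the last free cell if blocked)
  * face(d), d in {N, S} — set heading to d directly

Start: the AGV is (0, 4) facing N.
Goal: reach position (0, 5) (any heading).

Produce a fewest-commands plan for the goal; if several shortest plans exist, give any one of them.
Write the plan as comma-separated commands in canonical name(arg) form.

start: (0, 4) facing N
step 1 (move(4)): (0, 5) facing N
shorter routes all fall short; 1 is best.

move(4)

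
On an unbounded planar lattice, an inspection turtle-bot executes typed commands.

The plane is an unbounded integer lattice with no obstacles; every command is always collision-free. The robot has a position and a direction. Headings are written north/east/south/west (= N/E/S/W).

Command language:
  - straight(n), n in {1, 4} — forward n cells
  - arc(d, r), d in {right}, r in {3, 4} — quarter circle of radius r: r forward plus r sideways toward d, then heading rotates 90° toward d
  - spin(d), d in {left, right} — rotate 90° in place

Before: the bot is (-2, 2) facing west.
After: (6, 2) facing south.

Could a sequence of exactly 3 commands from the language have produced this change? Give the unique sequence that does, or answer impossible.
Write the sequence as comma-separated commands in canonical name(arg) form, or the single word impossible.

key: cell and facing (now S) both changed — the 3 commands mix motion and turning
initial: (-2, 2) facing west
1. spin(right) → (-2, 2) facing north
2. arc(right, 4) → (2, 6) facing east
3. arc(right, 4) → (6, 2) facing south
no other 3-command option fits: unique.

spin(right), arc(right, 4), arc(right, 4)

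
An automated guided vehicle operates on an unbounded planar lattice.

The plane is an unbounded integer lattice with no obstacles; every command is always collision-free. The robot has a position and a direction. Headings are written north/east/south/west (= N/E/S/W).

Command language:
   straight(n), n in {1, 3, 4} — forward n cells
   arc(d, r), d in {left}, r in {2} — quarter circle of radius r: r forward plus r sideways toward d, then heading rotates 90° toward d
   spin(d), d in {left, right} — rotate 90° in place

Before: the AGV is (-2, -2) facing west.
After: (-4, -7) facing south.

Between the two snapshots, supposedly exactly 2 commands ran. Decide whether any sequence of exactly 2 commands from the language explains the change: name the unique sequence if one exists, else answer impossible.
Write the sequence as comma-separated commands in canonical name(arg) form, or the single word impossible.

key: position moved to (-4,-7) AND the heading swung to S — translation plus rotation needed
begin: (-2, -2) facing west
[1] after arc(left, 2): (-4, -4) facing south
[2] after straight(3): (-4, -7) facing south
uniquely the one of 36 2-step routes that fits.

arc(left, 2), straight(3)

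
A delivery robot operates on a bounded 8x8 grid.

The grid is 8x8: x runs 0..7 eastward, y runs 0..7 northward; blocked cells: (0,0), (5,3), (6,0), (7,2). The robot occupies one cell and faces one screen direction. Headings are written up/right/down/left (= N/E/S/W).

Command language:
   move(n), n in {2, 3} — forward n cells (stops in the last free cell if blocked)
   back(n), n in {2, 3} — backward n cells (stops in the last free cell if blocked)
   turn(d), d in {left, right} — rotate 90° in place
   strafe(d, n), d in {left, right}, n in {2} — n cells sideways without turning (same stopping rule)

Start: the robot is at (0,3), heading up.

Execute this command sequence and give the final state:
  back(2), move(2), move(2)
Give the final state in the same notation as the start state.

at (0,5), heading up

start: at (0,3), heading up
step 1 (back(2)): at (0,1), heading up
step 2 (move(2)): at (0,3), heading up
step 3 (move(2)): at (0,5), heading up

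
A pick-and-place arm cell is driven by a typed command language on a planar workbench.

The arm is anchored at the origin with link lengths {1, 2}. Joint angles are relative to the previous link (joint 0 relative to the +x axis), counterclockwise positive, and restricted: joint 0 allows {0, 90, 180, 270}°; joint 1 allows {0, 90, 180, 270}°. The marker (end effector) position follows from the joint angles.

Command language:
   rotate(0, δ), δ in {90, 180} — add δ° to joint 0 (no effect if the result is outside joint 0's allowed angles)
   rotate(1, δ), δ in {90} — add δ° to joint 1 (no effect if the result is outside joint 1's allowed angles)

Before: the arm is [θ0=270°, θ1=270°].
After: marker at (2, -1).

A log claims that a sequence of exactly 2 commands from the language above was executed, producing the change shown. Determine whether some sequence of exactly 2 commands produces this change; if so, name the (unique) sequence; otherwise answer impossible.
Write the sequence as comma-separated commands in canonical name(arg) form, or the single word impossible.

start: [θ0=270°, θ1=270°]
t=1 rotate(1, 90) ⇒ [θ0=270°, θ1=0°]
t=2 rotate(1, 90) ⇒ [θ0=270°, θ1=90°]
no other 2-command option fits: unique.

rotate(1, 90), rotate(1, 90)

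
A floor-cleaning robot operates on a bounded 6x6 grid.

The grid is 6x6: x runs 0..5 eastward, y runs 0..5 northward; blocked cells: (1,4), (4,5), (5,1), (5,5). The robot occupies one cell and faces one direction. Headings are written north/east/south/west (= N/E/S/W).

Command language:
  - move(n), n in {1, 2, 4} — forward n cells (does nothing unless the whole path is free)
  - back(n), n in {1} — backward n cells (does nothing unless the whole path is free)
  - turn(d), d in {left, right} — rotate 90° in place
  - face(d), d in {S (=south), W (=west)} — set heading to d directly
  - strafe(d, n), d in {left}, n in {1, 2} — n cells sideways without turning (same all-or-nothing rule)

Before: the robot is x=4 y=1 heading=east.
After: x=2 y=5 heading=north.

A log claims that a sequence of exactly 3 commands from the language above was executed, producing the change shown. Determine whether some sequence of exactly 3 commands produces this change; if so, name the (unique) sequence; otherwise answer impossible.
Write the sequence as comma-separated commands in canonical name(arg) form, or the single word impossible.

turn(left), strafe(left, 2), move(4)

key: cell and facing (now N) both changed — the 3 commands mix motion and turning
begin: x=4 y=1 heading=east
1. turn(left) → x=4 y=1 heading=north
2. strafe(left, 2) → x=2 y=1 heading=north
3. move(4) → x=2 y=5 heading=north
no other 3-command option fits: unique.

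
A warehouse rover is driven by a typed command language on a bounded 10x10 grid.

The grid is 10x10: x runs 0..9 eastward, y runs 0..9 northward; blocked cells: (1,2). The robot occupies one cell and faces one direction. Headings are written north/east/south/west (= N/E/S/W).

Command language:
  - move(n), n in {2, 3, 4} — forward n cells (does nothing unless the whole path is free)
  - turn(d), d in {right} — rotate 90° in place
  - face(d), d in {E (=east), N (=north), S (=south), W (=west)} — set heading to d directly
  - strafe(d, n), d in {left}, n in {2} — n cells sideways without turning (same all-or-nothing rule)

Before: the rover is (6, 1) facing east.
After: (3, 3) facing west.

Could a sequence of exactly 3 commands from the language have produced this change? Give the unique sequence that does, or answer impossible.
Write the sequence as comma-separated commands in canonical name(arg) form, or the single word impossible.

key: cell and facing (now W) both changed — the 3 commands mix motion and turning
start: (6, 1) facing east
[1] after strafe(left, 2): (6, 3) facing east
[2] after face(W): (6, 3) facing west
[3] after move(3): (3, 3) facing west
uniquely the one of 729 3-step routes that fits.

strafe(left, 2), face(W), move(3)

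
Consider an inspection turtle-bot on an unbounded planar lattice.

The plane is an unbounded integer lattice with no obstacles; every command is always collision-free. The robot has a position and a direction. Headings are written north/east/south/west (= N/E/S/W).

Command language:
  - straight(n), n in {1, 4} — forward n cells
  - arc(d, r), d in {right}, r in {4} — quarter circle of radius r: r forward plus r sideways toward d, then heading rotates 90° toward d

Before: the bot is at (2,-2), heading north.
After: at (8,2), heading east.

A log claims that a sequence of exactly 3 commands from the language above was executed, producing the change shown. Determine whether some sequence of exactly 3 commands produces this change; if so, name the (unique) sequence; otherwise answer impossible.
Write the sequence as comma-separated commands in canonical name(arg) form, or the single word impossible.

arc(right, 4), straight(1), straight(1)

key: running straight(1) before arc(right, 4) would end elsewhere — order is forced
from: at (2,-2), heading north
[1] after arc(right, 4): at (6,2), heading east
[2] after straight(1): at (7,2), heading east
[3] after straight(1): at (8,2), heading east
uniquely the one of 27 3-step routes that fits.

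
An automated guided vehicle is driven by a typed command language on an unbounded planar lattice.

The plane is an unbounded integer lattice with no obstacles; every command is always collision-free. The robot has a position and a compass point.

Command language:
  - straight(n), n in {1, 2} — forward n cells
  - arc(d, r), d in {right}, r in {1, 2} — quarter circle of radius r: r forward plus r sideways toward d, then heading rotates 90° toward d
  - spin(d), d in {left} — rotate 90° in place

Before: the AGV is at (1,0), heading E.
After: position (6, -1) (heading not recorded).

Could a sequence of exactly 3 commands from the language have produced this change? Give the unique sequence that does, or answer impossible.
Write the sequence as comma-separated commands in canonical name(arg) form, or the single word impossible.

key: running arc(right, 1) before straight(2) would end elsewhere — order is forced
start: at (1,0), heading E
1. straight(2) → at (3,0), heading E
2. straight(2) → at (5,0), heading E
3. arc(right, 1) → at (6,-1), heading S
all 125 alternatives checked — unique.

straight(2), straight(2), arc(right, 1)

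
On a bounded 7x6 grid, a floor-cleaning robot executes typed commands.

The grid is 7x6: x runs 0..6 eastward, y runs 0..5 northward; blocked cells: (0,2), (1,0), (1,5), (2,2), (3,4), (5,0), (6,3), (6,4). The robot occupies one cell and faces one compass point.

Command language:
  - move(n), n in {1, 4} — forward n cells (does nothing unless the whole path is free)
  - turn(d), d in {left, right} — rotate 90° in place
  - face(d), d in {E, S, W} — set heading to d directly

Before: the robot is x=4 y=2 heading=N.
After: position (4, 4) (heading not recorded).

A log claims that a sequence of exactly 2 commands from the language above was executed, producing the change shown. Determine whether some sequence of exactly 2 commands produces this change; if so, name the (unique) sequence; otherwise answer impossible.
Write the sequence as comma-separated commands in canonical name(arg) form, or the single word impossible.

initial: x=4 y=2 heading=N
t=1 move(1) ⇒ x=4 y=3 heading=N
t=2 move(1) ⇒ x=4 y=4 heading=N
no other 2-command option fits: unique.

move(1), move(1)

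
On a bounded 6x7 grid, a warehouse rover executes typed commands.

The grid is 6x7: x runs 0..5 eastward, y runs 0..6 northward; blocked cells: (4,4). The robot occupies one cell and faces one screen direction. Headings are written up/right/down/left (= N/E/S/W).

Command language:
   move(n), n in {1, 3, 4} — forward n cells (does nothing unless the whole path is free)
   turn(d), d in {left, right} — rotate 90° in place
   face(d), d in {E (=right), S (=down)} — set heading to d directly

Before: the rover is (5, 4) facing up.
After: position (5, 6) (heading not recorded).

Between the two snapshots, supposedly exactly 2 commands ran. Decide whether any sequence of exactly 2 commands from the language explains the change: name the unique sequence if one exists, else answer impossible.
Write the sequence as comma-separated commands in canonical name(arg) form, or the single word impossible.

move(1), move(1)

initial: (5, 4) facing up
[1] after move(1): (5, 5) facing up
[2] after move(1): (5, 6) facing up
uniquely the one of 49 2-step routes that fits.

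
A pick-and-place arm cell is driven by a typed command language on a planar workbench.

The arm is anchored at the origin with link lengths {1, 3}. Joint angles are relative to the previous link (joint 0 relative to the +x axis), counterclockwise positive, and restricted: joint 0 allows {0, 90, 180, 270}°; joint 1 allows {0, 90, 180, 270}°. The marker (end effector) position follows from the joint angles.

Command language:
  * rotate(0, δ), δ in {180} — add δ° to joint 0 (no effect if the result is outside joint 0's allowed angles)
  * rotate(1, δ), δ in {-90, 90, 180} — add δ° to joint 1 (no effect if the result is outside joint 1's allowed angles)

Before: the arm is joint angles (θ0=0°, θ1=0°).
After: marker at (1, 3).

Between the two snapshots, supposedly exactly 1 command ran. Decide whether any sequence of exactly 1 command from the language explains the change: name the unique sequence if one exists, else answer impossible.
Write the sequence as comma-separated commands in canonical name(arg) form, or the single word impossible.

from: joint angles (θ0=0°, θ1=0°)
[1] after rotate(1, 90): joint angles (θ0=0°, θ1=90°)
all 4 alternatives checked — unique.

rotate(1, 90)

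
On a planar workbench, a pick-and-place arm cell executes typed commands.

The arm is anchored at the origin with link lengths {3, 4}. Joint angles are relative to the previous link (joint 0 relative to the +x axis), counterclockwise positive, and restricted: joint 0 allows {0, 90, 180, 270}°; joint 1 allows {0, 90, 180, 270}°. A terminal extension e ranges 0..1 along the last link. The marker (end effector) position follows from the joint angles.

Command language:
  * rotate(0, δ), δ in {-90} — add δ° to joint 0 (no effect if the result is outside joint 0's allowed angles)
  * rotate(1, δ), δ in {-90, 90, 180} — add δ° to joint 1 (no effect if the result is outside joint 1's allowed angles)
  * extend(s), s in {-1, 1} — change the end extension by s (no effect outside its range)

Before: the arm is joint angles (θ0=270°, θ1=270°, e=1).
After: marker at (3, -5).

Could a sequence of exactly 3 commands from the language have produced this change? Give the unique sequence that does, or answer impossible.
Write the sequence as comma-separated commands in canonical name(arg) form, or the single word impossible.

from: joint angles (θ0=270°, θ1=270°, e=1)
1. rotate(0, -90) → joint angles (θ0=180°, θ1=270°, e=1)
2. rotate(0, -90) → joint angles (θ0=90°, θ1=270°, e=1)
3. rotate(0, -90) → joint angles (θ0=0°, θ1=270°, e=1)
no other 3-command option fits: unique.

rotate(0, -90), rotate(0, -90), rotate(0, -90)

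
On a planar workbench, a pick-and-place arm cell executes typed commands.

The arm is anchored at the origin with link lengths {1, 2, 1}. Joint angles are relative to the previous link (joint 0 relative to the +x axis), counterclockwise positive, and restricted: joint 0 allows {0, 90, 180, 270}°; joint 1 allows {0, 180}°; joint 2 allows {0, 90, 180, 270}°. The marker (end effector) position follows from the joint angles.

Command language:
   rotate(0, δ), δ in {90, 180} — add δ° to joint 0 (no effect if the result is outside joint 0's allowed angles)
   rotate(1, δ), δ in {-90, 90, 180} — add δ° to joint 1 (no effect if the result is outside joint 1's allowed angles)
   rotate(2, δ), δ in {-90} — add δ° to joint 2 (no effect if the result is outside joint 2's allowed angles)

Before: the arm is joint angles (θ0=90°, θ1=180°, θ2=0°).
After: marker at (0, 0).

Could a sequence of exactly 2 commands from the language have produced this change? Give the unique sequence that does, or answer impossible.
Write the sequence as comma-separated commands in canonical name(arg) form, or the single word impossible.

rotate(2, -90), rotate(2, -90)

start: joint angles (θ0=90°, θ1=180°, θ2=0°)
1. rotate(2, -90) → joint angles (θ0=90°, θ1=180°, θ2=270°)
2. rotate(2, -90) → joint angles (θ0=90°, θ1=180°, θ2=180°)
uniquely the one of 36 2-step routes that fits.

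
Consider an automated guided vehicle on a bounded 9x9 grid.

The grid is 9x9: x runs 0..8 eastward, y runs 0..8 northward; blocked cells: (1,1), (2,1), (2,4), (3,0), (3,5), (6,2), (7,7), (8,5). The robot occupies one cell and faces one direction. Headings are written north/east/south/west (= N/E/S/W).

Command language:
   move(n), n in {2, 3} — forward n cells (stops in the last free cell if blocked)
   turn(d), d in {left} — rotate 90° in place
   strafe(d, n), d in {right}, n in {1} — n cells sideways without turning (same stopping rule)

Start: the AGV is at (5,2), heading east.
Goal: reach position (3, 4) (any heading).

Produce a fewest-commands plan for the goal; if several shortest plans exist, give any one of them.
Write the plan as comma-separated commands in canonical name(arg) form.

initial: at (5,2), heading east
1. turn(left) → at (5,2), heading north
2. move(2) → at (5,4), heading north
3. turn(left) → at (5,4), heading west
4. move(2) → at (3,4), heading west
minimal: 4 command(s), checked below 4.

turn(left), move(2), turn(left), move(2)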